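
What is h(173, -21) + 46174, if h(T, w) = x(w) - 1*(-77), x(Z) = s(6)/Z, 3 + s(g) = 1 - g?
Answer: 971279/21 ≈ 46251.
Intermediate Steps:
s(g) = -2 - g (s(g) = -3 + (1 - g) = -2 - g)
x(Z) = -8/Z (x(Z) = (-2 - 1*6)/Z = (-2 - 6)/Z = -8/Z)
h(T, w) = 77 - 8/w (h(T, w) = -8/w - 1*(-77) = -8/w + 77 = 77 - 8/w)
h(173, -21) + 46174 = (77 - 8/(-21)) + 46174 = (77 - 8*(-1/21)) + 46174 = (77 + 8/21) + 46174 = 1625/21 + 46174 = 971279/21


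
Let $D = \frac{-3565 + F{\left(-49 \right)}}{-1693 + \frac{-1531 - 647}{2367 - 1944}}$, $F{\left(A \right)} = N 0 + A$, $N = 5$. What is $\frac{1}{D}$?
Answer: $\frac{79813}{169858} \approx 0.46988$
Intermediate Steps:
$F{\left(A \right)} = A$ ($F{\left(A \right)} = 5 \cdot 0 + A = 0 + A = A$)
$D = \frac{169858}{79813}$ ($D = \frac{-3565 - 49}{-1693 + \frac{-1531 - 647}{2367 - 1944}} = - \frac{3614}{-1693 - \frac{2178}{423}} = - \frac{3614}{-1693 - \frac{242}{47}} = - \frac{3614}{- \frac{79813}{47}} = \left(-3614\right) \left(- \frac{47}{79813}\right) = \frac{169858}{79813} \approx 2.1282$)
$\frac{1}{D} = \frac{1}{\frac{169858}{79813}} = \frac{79813}{169858}$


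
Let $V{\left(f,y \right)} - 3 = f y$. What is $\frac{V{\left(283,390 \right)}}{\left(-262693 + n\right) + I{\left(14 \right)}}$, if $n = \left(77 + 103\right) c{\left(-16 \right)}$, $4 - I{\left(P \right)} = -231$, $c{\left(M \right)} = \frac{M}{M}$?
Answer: $- \frac{36791}{87426} \approx -0.42082$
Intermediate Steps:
$V{\left(f,y \right)} = 3 + f y$
$c{\left(M \right)} = 1$
$I{\left(P \right)} = 235$ ($I{\left(P \right)} = 4 - -231 = 4 + 231 = 235$)
$n = 180$ ($n = \left(77 + 103\right) 1 = 180 \cdot 1 = 180$)
$\frac{V{\left(283,390 \right)}}{\left(-262693 + n\right) + I{\left(14 \right)}} = \frac{3 + 283 \cdot 390}{\left(-262693 + 180\right) + 235} = \frac{3 + 110370}{-262513 + 235} = \frac{110373}{-262278} = 110373 \left(- \frac{1}{262278}\right) = - \frac{36791}{87426}$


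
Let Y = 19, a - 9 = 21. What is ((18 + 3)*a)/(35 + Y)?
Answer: 35/3 ≈ 11.667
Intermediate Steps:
a = 30 (a = 9 + 21 = 30)
((18 + 3)*a)/(35 + Y) = ((18 + 3)*30)/(35 + 19) = (21*30)/54 = (1/54)*630 = 35/3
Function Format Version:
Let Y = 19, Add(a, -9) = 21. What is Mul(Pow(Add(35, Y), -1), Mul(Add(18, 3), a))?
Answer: Rational(35, 3) ≈ 11.667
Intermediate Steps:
a = 30 (a = Add(9, 21) = 30)
Mul(Pow(Add(35, Y), -1), Mul(Add(18, 3), a)) = Mul(Pow(Add(35, 19), -1), Mul(Add(18, 3), 30)) = Mul(Pow(54, -1), Mul(21, 30)) = Mul(Rational(1, 54), 630) = Rational(35, 3)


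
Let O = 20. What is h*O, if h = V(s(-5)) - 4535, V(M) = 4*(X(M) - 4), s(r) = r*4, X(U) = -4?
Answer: -91340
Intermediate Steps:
s(r) = 4*r
V(M) = -32 (V(M) = 4*(-4 - 4) = 4*(-8) = -32)
h = -4567 (h = -32 - 4535 = -4567)
h*O = -4567*20 = -91340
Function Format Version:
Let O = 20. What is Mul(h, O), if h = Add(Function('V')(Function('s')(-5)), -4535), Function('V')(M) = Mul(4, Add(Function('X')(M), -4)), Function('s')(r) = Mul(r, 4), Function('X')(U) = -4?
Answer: -91340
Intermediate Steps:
Function('s')(r) = Mul(4, r)
Function('V')(M) = -32 (Function('V')(M) = Mul(4, Add(-4, -4)) = Mul(4, -8) = -32)
h = -4567 (h = Add(-32, -4535) = -4567)
Mul(h, O) = Mul(-4567, 20) = -91340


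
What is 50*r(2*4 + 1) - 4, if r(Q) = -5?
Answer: -254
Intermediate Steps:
50*r(2*4 + 1) - 4 = 50*(-5) - 4 = -250 - 4 = -254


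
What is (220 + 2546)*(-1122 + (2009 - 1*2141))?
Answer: -3468564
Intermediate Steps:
(220 + 2546)*(-1122 + (2009 - 1*2141)) = 2766*(-1122 + (2009 - 2141)) = 2766*(-1122 - 132) = 2766*(-1254) = -3468564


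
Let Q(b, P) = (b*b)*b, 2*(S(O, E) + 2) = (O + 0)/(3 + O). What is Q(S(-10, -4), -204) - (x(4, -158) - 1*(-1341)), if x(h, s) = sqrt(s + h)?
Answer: -460692/343 - I*sqrt(154) ≈ -1343.1 - 12.41*I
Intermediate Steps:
S(O, E) = -2 + O/(2*(3 + O)) (S(O, E) = -2 + ((O + 0)/(3 + O))/2 = -2 + (O/(3 + O))/2 = -2 + O/(2*(3 + O)))
x(h, s) = sqrt(h + s)
Q(b, P) = b**3 (Q(b, P) = b**2*b = b**3)
Q(S(-10, -4), -204) - (x(4, -158) - 1*(-1341)) = (3*(-4 - 1*(-10))/(2*(3 - 10)))**3 - (sqrt(4 - 158) - 1*(-1341)) = ((3/2)*(-4 + 10)/(-7))**3 - (sqrt(-154) + 1341) = ((3/2)*(-1/7)*6)**3 - (I*sqrt(154) + 1341) = (-9/7)**3 - (1341 + I*sqrt(154)) = -729/343 + (-1341 - I*sqrt(154)) = -460692/343 - I*sqrt(154)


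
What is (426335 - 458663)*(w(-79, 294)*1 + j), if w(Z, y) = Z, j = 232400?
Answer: -7510473288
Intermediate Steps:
(426335 - 458663)*(w(-79, 294)*1 + j) = (426335 - 458663)*(-79*1 + 232400) = -32328*(-79 + 232400) = -32328*232321 = -7510473288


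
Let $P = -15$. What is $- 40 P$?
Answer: $600$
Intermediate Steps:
$- 40 P = \left(-40\right) \left(-15\right) = 600$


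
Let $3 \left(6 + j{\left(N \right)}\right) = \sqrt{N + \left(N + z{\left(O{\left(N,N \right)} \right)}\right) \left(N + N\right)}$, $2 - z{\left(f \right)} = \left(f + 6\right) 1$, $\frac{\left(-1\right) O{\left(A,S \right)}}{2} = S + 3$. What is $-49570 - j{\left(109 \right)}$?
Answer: $-49564 - \frac{\sqrt{71831}}{3} \approx -49653.0$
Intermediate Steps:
$O{\left(A,S \right)} = -6 - 2 S$ ($O{\left(A,S \right)} = - 2 \left(S + 3\right) = - 2 \left(3 + S\right) = -6 - 2 S$)
$z{\left(f \right)} = -4 - f$ ($z{\left(f \right)} = 2 - \left(f + 6\right) 1 = 2 - \left(6 + f\right) 1 = 2 - \left(6 + f\right) = -4 - f$)
$j{\left(N \right)} = -6 + \frac{\sqrt{N + 2 N \left(2 + 3 N\right)}}{3}$ ($j{\left(N \right)} = -6 + \frac{\sqrt{N + \left(N - \left(-2 - 2 N\right)\right) \left(N + N\right)}}{3} = -6 + \frac{\sqrt{N + \left(N + \left(-4 + \left(6 + 2 N\right)\right)\right) 2 N}}{3} = -6 + \frac{\sqrt{N + \left(N + \left(2 + 2 N\right)\right) 2 N}}{3} = -6 + \frac{\sqrt{N + \left(2 + 3 N\right) 2 N}}{3} = -6 + \frac{\sqrt{N + 2 N \left(2 + 3 N\right)}}{3}$)
$-49570 - j{\left(109 \right)} = -49570 - \left(-6 + \frac{\sqrt{109 \left(5 + 6 \cdot 109\right)}}{3}\right) = -49570 - \left(-6 + \frac{\sqrt{109 \left(5 + 654\right)}}{3}\right) = -49570 - \left(-6 + \frac{\sqrt{109 \cdot 659}}{3}\right) = -49570 - \left(-6 + \frac{\sqrt{71831}}{3}\right) = -49570 + \left(6 - \frac{\sqrt{71831}}{3}\right) = -49564 - \frac{\sqrt{71831}}{3}$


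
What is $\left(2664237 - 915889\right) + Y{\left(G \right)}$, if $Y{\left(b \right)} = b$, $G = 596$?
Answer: $1748944$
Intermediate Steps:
$\left(2664237 - 915889\right) + Y{\left(G \right)} = \left(2664237 - 915889\right) + 596 = 1748348 + 596 = 1748944$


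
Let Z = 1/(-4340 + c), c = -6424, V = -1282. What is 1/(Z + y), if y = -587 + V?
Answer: -10764/20117917 ≈ -0.00053505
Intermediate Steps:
y = -1869 (y = -587 - 1282 = -1869)
Z = -1/10764 (Z = 1/(-4340 - 6424) = 1/(-10764) = -1/10764 ≈ -9.2902e-5)
1/(Z + y) = 1/(-1/10764 - 1869) = 1/(-20117917/10764) = -10764/20117917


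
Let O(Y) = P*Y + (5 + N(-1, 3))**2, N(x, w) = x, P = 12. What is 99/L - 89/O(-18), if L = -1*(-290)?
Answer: 4561/5800 ≈ 0.78638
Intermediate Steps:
L = 290
O(Y) = 16 + 12*Y (O(Y) = 12*Y + (5 - 1)**2 = 12*Y + 4**2 = 12*Y + 16 = 16 + 12*Y)
99/L - 89/O(-18) = 99/290 - 89/(16 + 12*(-18)) = 99*(1/290) - 89/(16 - 216) = 99/290 - 89/(-200) = 99/290 - 89*(-1/200) = 99/290 + 89/200 = 4561/5800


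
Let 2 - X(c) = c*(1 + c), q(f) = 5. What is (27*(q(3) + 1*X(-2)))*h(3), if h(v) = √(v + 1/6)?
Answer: 45*√114/2 ≈ 240.23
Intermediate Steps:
h(v) = √(⅙ + v) (h(v) = √(v + ⅙) = √(⅙ + v))
X(c) = 2 - c*(1 + c)
(27*(q(3) + 1*X(-2)))*h(3) = (27*(5 + 1*(2 - 1*(-2) - 1*(-2)²)))*(√(6 + 36*3)/6) = (27*(5 + 1*(2 + 2 - 1*4)))*(√(6 + 108)/6) = (27*(5 + 1*(2 + 2 - 4)))*(√114/6) = (27*(5 + 1*0))*(√114/6) = (27*(5 + 0))*(√114/6) = (27*5)*(√114/6) = 135*(√114/6) = 45*√114/2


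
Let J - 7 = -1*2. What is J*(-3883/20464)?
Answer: -19415/20464 ≈ -0.94874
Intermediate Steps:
J = 5 (J = 7 - 1*2 = 7 - 2 = 5)
J*(-3883/20464) = 5*(-3883/20464) = -19415/20464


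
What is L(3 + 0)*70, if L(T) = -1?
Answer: -70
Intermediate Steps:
L(3 + 0)*70 = -1*70 = -70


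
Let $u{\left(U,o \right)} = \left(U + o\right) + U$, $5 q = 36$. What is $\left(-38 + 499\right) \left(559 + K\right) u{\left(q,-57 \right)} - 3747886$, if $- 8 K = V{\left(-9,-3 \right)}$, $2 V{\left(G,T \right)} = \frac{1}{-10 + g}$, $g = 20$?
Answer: $- \frac{11780592527}{800} \approx -1.4726 \cdot 10^{7}$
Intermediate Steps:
$q = \frac{36}{5}$ ($q = \frac{1}{5} \cdot 36 = \frac{36}{5} \approx 7.2$)
$V{\left(G,T \right)} = \frac{1}{20}$ ($V{\left(G,T \right)} = \frac{1}{2 \left(-10 + 20\right)} = \frac{1}{2 \cdot 10} = \frac{1}{2} \cdot \frac{1}{10} = \frac{1}{20}$)
$K = - \frac{1}{160}$ ($K = \left(- \frac{1}{8}\right) \frac{1}{20} = - \frac{1}{160} \approx -0.00625$)
$u{\left(U,o \right)} = o + 2 U$
$\left(-38 + 499\right) \left(559 + K\right) u{\left(q,-57 \right)} - 3747886 = \left(-38 + 499\right) \left(559 - \frac{1}{160}\right) \left(-57 + 2 \cdot \frac{36}{5}\right) - 3747886 = 461 \cdot \frac{89439}{160} \left(-57 + \frac{72}{5}\right) - 3747886 = \frac{41231379}{160} \left(- \frac{213}{5}\right) - 3747886 = - \frac{8782283727}{800} - 3747886 = - \frac{11780592527}{800}$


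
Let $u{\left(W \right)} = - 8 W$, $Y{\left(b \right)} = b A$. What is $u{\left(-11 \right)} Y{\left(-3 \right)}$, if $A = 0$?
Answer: $0$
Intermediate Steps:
$Y{\left(b \right)} = 0$ ($Y{\left(b \right)} = b 0 = 0$)
$u{\left(-11 \right)} Y{\left(-3 \right)} = \left(-8\right) \left(-11\right) 0 = 88 \cdot 0 = 0$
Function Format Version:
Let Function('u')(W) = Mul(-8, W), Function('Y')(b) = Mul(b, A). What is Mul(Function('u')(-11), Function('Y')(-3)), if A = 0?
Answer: 0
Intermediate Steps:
Function('Y')(b) = 0 (Function('Y')(b) = Mul(b, 0) = 0)
Mul(Function('u')(-11), Function('Y')(-3)) = Mul(Mul(-8, -11), 0) = Mul(88, 0) = 0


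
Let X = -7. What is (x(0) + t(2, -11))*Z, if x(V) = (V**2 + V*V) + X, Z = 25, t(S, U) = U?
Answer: -450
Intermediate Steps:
x(V) = -7 + 2*V**2 (x(V) = (V**2 + V*V) - 7 = (V**2 + V**2) - 7 = 2*V**2 - 7 = -7 + 2*V**2)
(x(0) + t(2, -11))*Z = ((-7 + 2*0**2) - 11)*25 = ((-7 + 2*0) - 11)*25 = ((-7 + 0) - 11)*25 = (-7 - 11)*25 = -18*25 = -450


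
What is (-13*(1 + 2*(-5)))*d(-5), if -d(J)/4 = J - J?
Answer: 0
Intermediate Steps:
d(J) = 0 (d(J) = -4*(J - J) = -4*0 = 0)
(-13*(1 + 2*(-5)))*d(-5) = -13*(1 + 2*(-5))*0 = -13*(1 - 10)*0 = -13*(-9)*0 = 117*0 = 0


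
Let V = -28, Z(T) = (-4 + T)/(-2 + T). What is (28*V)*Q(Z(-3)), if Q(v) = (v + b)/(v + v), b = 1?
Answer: -672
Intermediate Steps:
Z(T) = (-4 + T)/(-2 + T)
Q(v) = (1 + v)/(2*v) (Q(v) = (v + 1)/(v + v) = (1 + v)/((2*v)) = (1 + v)*(1/(2*v)) = (1 + v)/(2*v))
(28*V)*Q(Z(-3)) = (28*(-28))*((1 + (-4 - 3)/(-2 - 3))/(2*(((-4 - 3)/(-2 - 3))))) = -392*(1 - 7/(-5))/(-7/(-5)) = -392*(1 - 1/5*(-7))/((-1/5*(-7))) = -392*(1 + 7/5)/7/5 = -392*5*12/(7*5) = -784*6/7 = -672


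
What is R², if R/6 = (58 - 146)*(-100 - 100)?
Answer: 11151360000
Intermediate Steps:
R = 105600 (R = 6*((58 - 146)*(-100 - 100)) = 6*(-88*(-200)) = 6*17600 = 105600)
R² = 105600² = 11151360000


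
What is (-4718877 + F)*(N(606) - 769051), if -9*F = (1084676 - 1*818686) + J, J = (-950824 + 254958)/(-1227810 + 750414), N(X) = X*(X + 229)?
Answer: 2683273388770299947/2148282 ≈ 1.2490e+12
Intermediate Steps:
N(X) = X*(229 + X)
J = 347933/238698 (J = -695866/(-477396) = -695866*(-1/477396) = 347933/238698 ≈ 1.4576)
F = -63491628953/2148282 (F = -((1084676 - 1*818686) + 347933/238698)/9 = -((1084676 - 818686) + 347933/238698)/9 = -(265990 + 347933/238698)/9 = -⅑*63491628953/238698 = -63491628953/2148282 ≈ -29555.)
(-4718877 + F)*(N(606) - 769051) = (-4718877 - 63491628953/2148282)*(606*(229 + 606) - 769051) = -10200970148267*(606*835 - 769051)/2148282 = -10200970148267*(506010 - 769051)/2148282 = -10200970148267/2148282*(-263041) = 2683273388770299947/2148282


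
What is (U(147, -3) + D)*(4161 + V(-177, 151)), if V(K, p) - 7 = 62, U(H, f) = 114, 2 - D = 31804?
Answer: -134040240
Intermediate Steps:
D = -31802 (D = 2 - 1*31804 = 2 - 31804 = -31802)
V(K, p) = 69 (V(K, p) = 7 + 62 = 69)
(U(147, -3) + D)*(4161 + V(-177, 151)) = (114 - 31802)*(4161 + 69) = -31688*4230 = -134040240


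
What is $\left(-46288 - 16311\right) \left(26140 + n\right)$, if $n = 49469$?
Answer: $-4733047791$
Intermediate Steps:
$\left(-46288 - 16311\right) \left(26140 + n\right) = \left(-46288 - 16311\right) \left(26140 + 49469\right) = \left(-62599\right) 75609 = -4733047791$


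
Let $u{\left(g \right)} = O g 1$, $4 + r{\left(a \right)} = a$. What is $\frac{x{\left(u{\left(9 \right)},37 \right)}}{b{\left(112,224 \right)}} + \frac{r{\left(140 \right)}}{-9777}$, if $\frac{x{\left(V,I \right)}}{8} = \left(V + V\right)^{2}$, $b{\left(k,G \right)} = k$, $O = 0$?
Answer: $- \frac{136}{9777} \approx -0.01391$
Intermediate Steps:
$r{\left(a \right)} = -4 + a$
$u{\left(g \right)} = 0$ ($u{\left(g \right)} = 0 g 1 = 0 g = 0$)
$x{\left(V,I \right)} = 32 V^{2}$ ($x{\left(V,I \right)} = 8 \left(V + V\right)^{2} = 8 \left(2 V\right)^{2} = 8 \cdot 4 V^{2} = 32 V^{2}$)
$\frac{x{\left(u{\left(9 \right)},37 \right)}}{b{\left(112,224 \right)}} + \frac{r{\left(140 \right)}}{-9777} = \frac{32 \cdot 0^{2}}{112} + \frac{-4 + 140}{-9777} = 32 \cdot 0 \cdot \frac{1}{112} + 136 \left(- \frac{1}{9777}\right) = 0 \cdot \frac{1}{112} - \frac{136}{9777} = 0 - \frac{136}{9777} = - \frac{136}{9777}$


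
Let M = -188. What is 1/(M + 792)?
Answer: 1/604 ≈ 0.0016556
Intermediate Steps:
1/(M + 792) = 1/(-188 + 792) = 1/604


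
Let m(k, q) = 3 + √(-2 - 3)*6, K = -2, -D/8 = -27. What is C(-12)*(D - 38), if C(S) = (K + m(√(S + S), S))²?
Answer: -31862 + 2136*I*√5 ≈ -31862.0 + 4776.2*I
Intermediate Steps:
D = 216 (D = -8*(-27) = 216)
m(k, q) = 3 + 6*I*√5 (m(k, q) = 3 + √(-5)*6 = 3 + (I*√5)*6 = 3 + 6*I*√5)
C(S) = (1 + 6*I*√5)² (C(S) = (-2 + (3 + 6*I*√5))² = (1 + 6*I*√5)²)
C(-12)*(D - 38) = (-179 + 12*I*√5)*(216 - 38) = (-179 + 12*I*√5)*178 = -31862 + 2136*I*√5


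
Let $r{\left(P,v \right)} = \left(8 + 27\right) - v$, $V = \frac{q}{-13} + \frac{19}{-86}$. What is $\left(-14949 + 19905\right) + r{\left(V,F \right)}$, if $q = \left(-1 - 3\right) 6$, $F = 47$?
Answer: $4944$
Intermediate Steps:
$q = -24$ ($q = \left(-4\right) 6 = -24$)
$V = \frac{1817}{1118}$ ($V = - \frac{24}{-13} + \frac{19}{-86} = \left(-24\right) \left(- \frac{1}{13}\right) + 19 \left(- \frac{1}{86}\right) = \frac{24}{13} - \frac{19}{86} = \frac{1817}{1118} \approx 1.6252$)
$r{\left(P,v \right)} = 35 - v$
$\left(-14949 + 19905\right) + r{\left(V,F \right)} = \left(-14949 + 19905\right) + \left(35 - 47\right) = 4956 + \left(35 - 47\right) = 4956 - 12 = 4944$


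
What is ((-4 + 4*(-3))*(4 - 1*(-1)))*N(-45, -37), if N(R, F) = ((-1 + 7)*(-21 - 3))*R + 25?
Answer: -520400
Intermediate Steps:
N(R, F) = 25 - 144*R (N(R, F) = (6*(-24))*R + 25 = -144*R + 25 = 25 - 144*R)
((-4 + 4*(-3))*(4 - 1*(-1)))*N(-45, -37) = ((-4 + 4*(-3))*(4 - 1*(-1)))*(25 - 144*(-45)) = ((-4 - 12)*(4 + 1))*(25 + 6480) = -16*5*6505 = -80*6505 = -520400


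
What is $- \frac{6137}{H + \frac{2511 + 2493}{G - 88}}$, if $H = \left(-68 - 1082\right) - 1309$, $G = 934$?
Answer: $\frac{288439}{115295} \approx 2.5017$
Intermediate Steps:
$H = -2459$ ($H = \left(-68 - 1082\right) - 1309 = -1150 - 1309 = -2459$)
$- \frac{6137}{H + \frac{2511 + 2493}{G - 88}} = - \frac{6137}{-2459 + \frac{2511 + 2493}{934 - 88}} = - \frac{6137}{-2459 + \frac{5004}{846}} = - \frac{6137}{-2459 + 5004 \cdot \frac{1}{846}} = - \frac{6137}{-2459 + \frac{278}{47}} = - \frac{6137}{- \frac{115295}{47}} = \left(-6137\right) \left(- \frac{47}{115295}\right) = \frac{288439}{115295}$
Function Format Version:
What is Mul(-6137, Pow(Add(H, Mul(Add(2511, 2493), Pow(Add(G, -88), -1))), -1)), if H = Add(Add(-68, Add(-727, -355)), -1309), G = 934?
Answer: Rational(288439, 115295) ≈ 2.5017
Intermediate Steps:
H = -2459 (H = Add(Add(-68, -1082), -1309) = Add(-1150, -1309) = -2459)
Mul(-6137, Pow(Add(H, Mul(Add(2511, 2493), Pow(Add(G, -88), -1))), -1)) = Mul(-6137, Pow(Add(-2459, Mul(Add(2511, 2493), Pow(Add(934, -88), -1))), -1)) = Mul(-6137, Pow(Add(-2459, Mul(5004, Pow(846, -1))), -1)) = Mul(-6137, Pow(Add(-2459, Mul(5004, Rational(1, 846))), -1)) = Mul(-6137, Pow(Add(-2459, Rational(278, 47)), -1)) = Mul(-6137, Pow(Rational(-115295, 47), -1)) = Mul(-6137, Rational(-47, 115295)) = Rational(288439, 115295)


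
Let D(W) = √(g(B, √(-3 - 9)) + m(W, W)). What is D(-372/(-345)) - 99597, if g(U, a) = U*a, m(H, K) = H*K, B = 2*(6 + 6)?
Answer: -99597 + 4*√(961 + 39675*I*√3)/115 ≈ -99591.0 + 6.4025*I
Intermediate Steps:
B = 24 (B = 2*12 = 24)
D(W) = √(W² + 48*I*√3) (D(W) = √(24*√(-3 - 9) + W*W) = √(24*√(-12) + W²) = √(24*(2*I*√3) + W²) = √(48*I*√3 + W²) = √(W² + 48*I*√3))
D(-372/(-345)) - 99597 = √((-372/(-345))² + 48*I*√3) - 99597 = √((-372*(-1/345))² + 48*I*√3) - 99597 = √((124/115)² + 48*I*√3) - 99597 = √(15376/13225 + 48*I*√3) - 99597 = -99597 + √(15376/13225 + 48*I*√3)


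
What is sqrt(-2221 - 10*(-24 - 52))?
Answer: I*sqrt(1461) ≈ 38.223*I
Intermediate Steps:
sqrt(-2221 - 10*(-24 - 52)) = sqrt(-2221 - 10*(-76)) = sqrt(-2221 + 760) = sqrt(-1461) = I*sqrt(1461)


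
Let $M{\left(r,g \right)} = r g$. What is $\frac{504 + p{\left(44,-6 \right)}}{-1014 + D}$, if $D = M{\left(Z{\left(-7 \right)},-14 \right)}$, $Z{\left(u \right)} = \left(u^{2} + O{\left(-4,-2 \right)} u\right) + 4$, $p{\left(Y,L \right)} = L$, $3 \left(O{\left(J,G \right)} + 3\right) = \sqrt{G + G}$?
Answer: $- \frac{2297025}{9465229} - \frac{73206 i}{9465229} \approx -0.24268 - 0.0077342 i$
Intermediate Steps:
$O{\left(J,G \right)} = -3 + \frac{\sqrt{2} \sqrt{G}}{3}$ ($O{\left(J,G \right)} = -3 + \frac{\sqrt{G + G}}{3} = -3 + \frac{\sqrt{2 G}}{3} = -3 + \frac{\sqrt{2} \sqrt{G}}{3}$)
$Z{\left(u \right)} = 4 + u^{2} + u \left(-3 + \frac{2 i}{3}\right)$ ($Z{\left(u \right)} = \left(u^{2} + \left(-3 + \frac{\sqrt{2} \sqrt{-2}}{3}\right) u\right) + 4 = \left(u^{2} + \left(-3 + \frac{\sqrt{2} i \sqrt{2}}{3}\right) u\right) + 4 = \left(u^{2} + \left(-3 + \frac{2 i}{3}\right) u\right) + 4 = \left(u^{2} + u \left(-3 + \frac{2 i}{3}\right)\right) + 4 = 4 + u^{2} + u \left(-3 + \frac{2 i}{3}\right)$)
$M{\left(r,g \right)} = g r$
$D = -1036 + \frac{196 i}{3}$ ($D = - 14 \left(4 + \left(-7\right)^{2} + \frac{1}{3} \left(-7\right) \left(-9 + 2 i\right)\right) = - 14 \left(4 + 49 + \left(21 - \frac{14 i}{3}\right)\right) = - 14 \left(74 - \frac{14 i}{3}\right) = -1036 + \frac{196 i}{3} \approx -1036.0 + 65.333 i$)
$\frac{504 + p{\left(44,-6 \right)}}{-1014 + D} = \frac{504 - 6}{-1014 - \left(1036 - \frac{196 i}{3}\right)} = \frac{498}{-2050 + \frac{196 i}{3}} = 498 \frac{9 \left(-2050 - \frac{196 i}{3}\right)}{37860916} = \frac{2241 \left(-2050 - \frac{196 i}{3}\right)}{18930458}$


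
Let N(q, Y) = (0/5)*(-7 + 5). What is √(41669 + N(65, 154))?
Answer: √41669 ≈ 204.13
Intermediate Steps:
N(q, Y) = 0 (N(q, Y) = (0*(⅕))*(-2) = 0*(-2) = 0)
√(41669 + N(65, 154)) = √(41669 + 0) = √41669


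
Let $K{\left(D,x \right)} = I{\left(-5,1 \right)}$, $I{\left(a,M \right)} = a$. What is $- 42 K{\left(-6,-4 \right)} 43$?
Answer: $9030$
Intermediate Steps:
$K{\left(D,x \right)} = -5$
$- 42 K{\left(-6,-4 \right)} 43 = \left(-42\right) \left(-5\right) 43 = 210 \cdot 43 = 9030$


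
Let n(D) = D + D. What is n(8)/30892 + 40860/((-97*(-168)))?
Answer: 26302247/10487834 ≈ 2.5079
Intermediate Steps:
n(D) = 2*D
n(8)/30892 + 40860/((-97*(-168))) = (2*8)/30892 + 40860/((-97*(-168))) = 16*(1/30892) + 40860/16296 = 4/7723 + 40860*(1/16296) = 4/7723 + 3405/1358 = 26302247/10487834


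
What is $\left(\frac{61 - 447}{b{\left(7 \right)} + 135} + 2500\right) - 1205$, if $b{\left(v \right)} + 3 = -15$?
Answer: $\frac{151129}{117} \approx 1291.7$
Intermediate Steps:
$b{\left(v \right)} = -18$ ($b{\left(v \right)} = -3 - 15 = -18$)
$\left(\frac{61 - 447}{b{\left(7 \right)} + 135} + 2500\right) - 1205 = \left(\frac{61 - 447}{-18 + 135} + 2500\right) - 1205 = \left(\frac{61 - 447}{117} + 2500\right) - 1205 = \left(\left(-386\right) \frac{1}{117} + 2500\right) - 1205 = \left(- \frac{386}{117} + 2500\right) - 1205 = \frac{292114}{117} - 1205 = \frac{151129}{117}$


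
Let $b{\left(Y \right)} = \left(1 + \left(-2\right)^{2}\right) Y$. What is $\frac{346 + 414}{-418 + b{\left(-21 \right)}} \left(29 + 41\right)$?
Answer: $- \frac{53200}{523} \approx -101.72$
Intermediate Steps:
$b{\left(Y \right)} = 5 Y$ ($b{\left(Y \right)} = \left(1 + 4\right) Y = 5 Y$)
$\frac{346 + 414}{-418 + b{\left(-21 \right)}} \left(29 + 41\right) = \frac{346 + 414}{-418 + 5 \left(-21\right)} \left(29 + 41\right) = \frac{760}{-418 - 105} \cdot 70 = \frac{760}{-523} \cdot 70 = 760 \left(- \frac{1}{523}\right) 70 = \left(- \frac{760}{523}\right) 70 = - \frac{53200}{523}$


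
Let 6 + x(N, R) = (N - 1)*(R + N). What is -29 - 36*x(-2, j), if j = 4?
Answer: 403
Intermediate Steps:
x(N, R) = -6 + (-1 + N)*(N + R) (x(N, R) = -6 + (N - 1)*(R + N) = -6 + (-1 + N)*(N + R))
-29 - 36*x(-2, j) = -29 - 36*(-6 + (-2)² - 1*(-2) - 1*4 - 2*4) = -29 - 36*(-6 + 4 + 2 - 4 - 8) = -29 - 36*(-12) = -29 + 432 = 403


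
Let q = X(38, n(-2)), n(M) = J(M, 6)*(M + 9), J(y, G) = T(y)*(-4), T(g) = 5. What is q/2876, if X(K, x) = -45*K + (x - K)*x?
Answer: 11605/1438 ≈ 8.0702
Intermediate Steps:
J(y, G) = -20 (J(y, G) = 5*(-4) = -20)
n(M) = -180 - 20*M (n(M) = -20*(M + 9) = -20*(9 + M) = -180 - 20*M)
X(K, x) = -45*K + x*(x - K)
q = 23210 (q = (-180 - 20*(-2))² - 45*38 - 1*38*(-180 - 20*(-2)) = (-180 + 40)² - 1710 - 1*38*(-180 + 40) = (-140)² - 1710 - 1*38*(-140) = 19600 - 1710 + 5320 = 23210)
q/2876 = 23210/2876 = 23210*(1/2876) = 11605/1438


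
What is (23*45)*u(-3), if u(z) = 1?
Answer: 1035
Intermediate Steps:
(23*45)*u(-3) = (23*45)*1 = 1035*1 = 1035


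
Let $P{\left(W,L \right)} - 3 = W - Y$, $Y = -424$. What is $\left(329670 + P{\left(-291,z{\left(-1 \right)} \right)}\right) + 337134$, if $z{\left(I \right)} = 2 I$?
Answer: $666940$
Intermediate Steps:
$P{\left(W,L \right)} = 427 + W$ ($P{\left(W,L \right)} = 3 + \left(W - -424\right) = 3 + \left(W + 424\right) = 3 + \left(424 + W\right) = 427 + W$)
$\left(329670 + P{\left(-291,z{\left(-1 \right)} \right)}\right) + 337134 = \left(329670 + \left(427 - 291\right)\right) + 337134 = \left(329670 + 136\right) + 337134 = 329806 + 337134 = 666940$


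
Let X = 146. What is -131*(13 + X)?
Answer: -20829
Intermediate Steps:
-131*(13 + X) = -131*(13 + 146) = -131*159 = -20829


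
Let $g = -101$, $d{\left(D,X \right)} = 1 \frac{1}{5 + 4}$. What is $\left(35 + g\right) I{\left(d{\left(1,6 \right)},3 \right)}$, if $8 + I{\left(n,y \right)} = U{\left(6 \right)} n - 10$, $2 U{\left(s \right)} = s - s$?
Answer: $1188$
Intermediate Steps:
$U{\left(s \right)} = 0$ ($U{\left(s \right)} = \frac{s - s}{2} = \frac{1}{2} \cdot 0 = 0$)
$d{\left(D,X \right)} = \frac{1}{9}$ ($d{\left(D,X \right)} = 1 \cdot \frac{1}{9} = \frac{1}{9}$)
$I{\left(n,y \right)} = -18$ ($I{\left(n,y \right)} = -8 - \left(10 + 0 n\right) = -8 + \left(0 - 10\right) = -8 - 10 = -18$)
$\left(35 + g\right) I{\left(d{\left(1,6 \right)},3 \right)} = \left(35 - 101\right) \left(-18\right) = \left(-66\right) \left(-18\right) = 1188$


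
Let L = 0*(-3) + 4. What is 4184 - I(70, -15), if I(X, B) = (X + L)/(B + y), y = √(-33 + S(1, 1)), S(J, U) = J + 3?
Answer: 531923/127 + 37*I*√29/127 ≈ 4188.4 + 1.5689*I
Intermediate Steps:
S(J, U) = 3 + J
y = I*√29 (y = √(-33 + (3 + 1)) = √(-33 + 4) = √(-29) = I*√29 ≈ 5.3852*I)
L = 4 (L = 0 + 4 = 4)
I(X, B) = (4 + X)/(B + I*√29) (I(X, B) = (X + 4)/(B + I*√29) = (4 + X)/(B + I*√29))
4184 - I(70, -15) = 4184 - (4 + 70)/(-15 + I*√29) = 4184 - 74/(-15 + I*√29)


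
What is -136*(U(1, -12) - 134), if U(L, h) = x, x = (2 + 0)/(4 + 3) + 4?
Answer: 123488/7 ≈ 17641.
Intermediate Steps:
x = 30/7 (x = 2/7 + 4 = 30/7 ≈ 4.2857)
U(L, h) = 30/7
-136*(U(1, -12) - 134) = -136*(30/7 - 134) = -136*(-908/7) = 123488/7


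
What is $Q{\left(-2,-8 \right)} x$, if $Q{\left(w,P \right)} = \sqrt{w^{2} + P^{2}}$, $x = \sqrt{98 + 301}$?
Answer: $2 \sqrt{6783} \approx 164.72$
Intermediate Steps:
$x = \sqrt{399} \approx 19.975$
$Q{\left(w,P \right)} = \sqrt{P^{2} + w^{2}}$
$Q{\left(-2,-8 \right)} x = \sqrt{\left(-8\right)^{2} + \left(-2\right)^{2}} \sqrt{399} = \sqrt{64 + 4} \sqrt{399} = \sqrt{68} \sqrt{399} = 2 \sqrt{17} \sqrt{399} = 2 \sqrt{6783}$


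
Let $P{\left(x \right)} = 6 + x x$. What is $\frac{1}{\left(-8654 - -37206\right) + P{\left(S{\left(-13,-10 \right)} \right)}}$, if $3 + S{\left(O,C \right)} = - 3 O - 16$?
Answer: $\frac{1}{28958} \approx 3.4533 \cdot 10^{-5}$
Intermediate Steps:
$S{\left(O,C \right)} = -19 - 3 O$ ($S{\left(O,C \right)} = -3 - \left(16 + 3 O\right) = -19 - 3 O$)
$P{\left(x \right)} = 6 + x^{2}$
$\frac{1}{\left(-8654 - -37206\right) + P{\left(S{\left(-13,-10 \right)} \right)}} = \frac{1}{\left(-8654 - -37206\right) + \left(6 + \left(-19 - -39\right)^{2}\right)} = \frac{1}{\left(-8654 + 37206\right) + \left(6 + \left(-19 + 39\right)^{2}\right)} = \frac{1}{28552 + \left(6 + 20^{2}\right)} = \frac{1}{28552 + \left(6 + 400\right)} = \frac{1}{28552 + 406} = \frac{1}{28958}$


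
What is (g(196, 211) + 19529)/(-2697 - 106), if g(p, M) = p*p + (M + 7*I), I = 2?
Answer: -58170/2803 ≈ -20.753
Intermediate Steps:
g(p, M) = 14 + M + p² (g(p, M) = p*p + (M + 7*2) = p² + (M + 14) = p² + (14 + M) = 14 + M + p²)
(g(196, 211) + 19529)/(-2697 - 106) = ((14 + 211 + 196²) + 19529)/(-2697 - 106) = ((14 + 211 + 38416) + 19529)/(-2803) = (38641 + 19529)*(-1/2803) = 58170*(-1/2803) = -58170/2803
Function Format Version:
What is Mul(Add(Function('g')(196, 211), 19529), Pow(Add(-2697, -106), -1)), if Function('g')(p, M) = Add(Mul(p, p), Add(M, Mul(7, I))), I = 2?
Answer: Rational(-58170, 2803) ≈ -20.753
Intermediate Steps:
Function('g')(p, M) = Add(14, M, Pow(p, 2)) (Function('g')(p, M) = Add(Mul(p, p), Add(M, Mul(7, 2))) = Add(Pow(p, 2), Add(M, 14)) = Add(Pow(p, 2), Add(14, M)) = Add(14, M, Pow(p, 2)))
Mul(Add(Function('g')(196, 211), 19529), Pow(Add(-2697, -106), -1)) = Mul(Add(Add(14, 211, Pow(196, 2)), 19529), Pow(Add(-2697, -106), -1)) = Mul(Add(Add(14, 211, 38416), 19529), Pow(-2803, -1)) = Mul(Add(38641, 19529), Rational(-1, 2803)) = Mul(58170, Rational(-1, 2803)) = Rational(-58170, 2803)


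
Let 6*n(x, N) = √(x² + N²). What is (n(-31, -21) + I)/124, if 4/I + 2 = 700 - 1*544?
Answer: 1/4774 + √1402/744 ≈ 0.050536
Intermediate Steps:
n(x, N) = √(N² + x²)/6 (n(x, N) = √(x² + N²)/6 = √(N² + x²)/6)
I = 2/77 (I = 4/(-2 + (700 - 1*544)) = 4/(-2 + (700 - 544)) = 4/(-2 + 156) = 4/154 = 4*(1/154) = 2/77 ≈ 0.025974)
(n(-31, -21) + I)/124 = (√((-21)² + (-31)²)/6 + 2/77)/124 = (√(441 + 961)/6 + 2/77)*(1/124) = (√1402/6 + 2/77)*(1/124) = (2/77 + √1402/6)*(1/124) = 1/4774 + √1402/744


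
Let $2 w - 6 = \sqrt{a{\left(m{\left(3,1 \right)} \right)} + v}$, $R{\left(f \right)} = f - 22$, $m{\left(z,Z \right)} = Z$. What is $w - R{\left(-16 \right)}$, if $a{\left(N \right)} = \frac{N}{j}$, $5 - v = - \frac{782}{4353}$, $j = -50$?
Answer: $41 + \frac{\sqrt{9776811882}}{87060} \approx 42.136$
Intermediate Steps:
$R{\left(f \right)} = -22 + f$
$v = \frac{22547}{4353}$ ($v = 5 - - \frac{782}{4353} = 5 + \frac{782}{4353} = \frac{22547}{4353} \approx 5.1796$)
$a{\left(N \right)} = - \frac{N}{50}$ ($a{\left(N \right)} = \frac{N}{-50} = N \left(- \frac{1}{50}\right) = - \frac{N}{50}$)
$w = 3 + \frac{\sqrt{9776811882}}{87060}$ ($w = 3 + \frac{\sqrt{\left(- \frac{1}{50}\right) 1 + \frac{22547}{4353}}}{2} = 3 + \frac{\sqrt{- \frac{1}{50} + \frac{22547}{4353}}}{2} = 3 + \frac{\sqrt{\frac{1122997}{217650}}}{2} = 3 + \frac{\frac{1}{43530} \sqrt{9776811882}}{2} = 3 + \frac{\sqrt{9776811882}}{87060} \approx 4.1357$)
$w - R{\left(-16 \right)} = \left(3 + \frac{\sqrt{9776811882}}{87060}\right) - \left(-22 - 16\right) = \left(3 + \frac{\sqrt{9776811882}}{87060}\right) - -38 = \left(3 + \frac{\sqrt{9776811882}}{87060}\right) + 38 = 41 + \frac{\sqrt{9776811882}}{87060}$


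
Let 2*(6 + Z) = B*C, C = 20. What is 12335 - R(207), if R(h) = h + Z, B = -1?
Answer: 12144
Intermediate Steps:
Z = -16 (Z = -6 + (-1*20)/2 = -6 + (½)*(-20) = -6 - 10 = -16)
R(h) = -16 + h (R(h) = h - 16 = -16 + h)
12335 - R(207) = 12335 - (-16 + 207) = 12335 - 1*191 = 12335 - 191 = 12144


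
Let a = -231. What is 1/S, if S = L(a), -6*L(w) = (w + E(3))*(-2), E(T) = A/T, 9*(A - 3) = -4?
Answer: -81/6214 ≈ -0.013035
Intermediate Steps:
A = 23/9 (A = 3 + (1/9)*(-4) = 3 - 4/9 = 23/9 ≈ 2.5556)
E(T) = 23/(9*T)
L(w) = 23/81 + w/3 (L(w) = -(w + (23/9)/3)*(-2)/6 = -(w + (23/9)*(1/3))*(-2)/6 = -(w + 23/27)*(-2)/6 = -(23/27 + w)*(-2)/6 = -(-46/27 - 2*w)/6 = 23/81 + w/3)
S = -6214/81 (S = 23/81 + (1/3)*(-231) = 23/81 - 77 = -6214/81 ≈ -76.716)
1/S = 1/(-6214/81) = -81/6214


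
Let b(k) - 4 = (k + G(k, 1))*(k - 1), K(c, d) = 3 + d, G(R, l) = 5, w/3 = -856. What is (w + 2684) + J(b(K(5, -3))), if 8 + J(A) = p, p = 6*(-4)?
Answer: 84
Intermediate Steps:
w = -2568 (w = 3*(-856) = -2568)
b(k) = 4 + (-1 + k)*(5 + k) (b(k) = 4 + (k + 5)*(k - 1) = 4 + (5 + k)*(-1 + k) = 4 + (-1 + k)*(5 + k))
p = -24
J(A) = -32 (J(A) = -8 - 24 = -32)
(w + 2684) + J(b(K(5, -3))) = (-2568 + 2684) - 32 = 116 - 32 = 84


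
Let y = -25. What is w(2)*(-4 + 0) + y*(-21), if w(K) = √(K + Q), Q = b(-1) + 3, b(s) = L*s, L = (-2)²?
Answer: 521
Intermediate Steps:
L = 4
b(s) = 4*s
Q = -1 (Q = 4*(-1) + 3 = -4 + 3 = -1)
w(K) = √(-1 + K) (w(K) = √(K - 1) = √(-1 + K))
w(2)*(-4 + 0) + y*(-21) = √(-1 + 2)*(-4 + 0) - 25*(-21) = √1*(-4) + 525 = 1*(-4) + 525 = -4 + 525 = 521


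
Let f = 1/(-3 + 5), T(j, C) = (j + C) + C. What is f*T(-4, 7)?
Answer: 5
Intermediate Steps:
T(j, C) = j + 2*C (T(j, C) = (C + j) + C = j + 2*C)
f = 1/2 ≈ 0.50000
f*T(-4, 7) = (-4 + 2*7)/2 = (-4 + 14)/2 = (1/2)*10 = 5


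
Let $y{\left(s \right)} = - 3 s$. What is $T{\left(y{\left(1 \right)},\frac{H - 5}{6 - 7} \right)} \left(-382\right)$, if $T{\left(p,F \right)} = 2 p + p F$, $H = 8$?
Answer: $-1146$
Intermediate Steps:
$T{\left(p,F \right)} = 2 p + F p$
$T{\left(y{\left(1 \right)},\frac{H - 5}{6 - 7} \right)} \left(-382\right) = \left(-3\right) 1 \left(2 + \frac{8 - 5}{6 - 7}\right) \left(-382\right) = - 3 \left(2 + \frac{3}{-1}\right) \left(-382\right) = - 3 \left(2 + 3 \left(-1\right)\right) \left(-382\right) = - 3 \left(2 - 3\right) \left(-382\right) = \left(-3\right) \left(-1\right) \left(-382\right) = 3 \left(-382\right) = -1146$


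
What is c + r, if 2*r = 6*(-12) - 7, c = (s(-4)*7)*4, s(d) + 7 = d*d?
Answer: 425/2 ≈ 212.50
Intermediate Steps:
s(d) = -7 + d² (s(d) = -7 + d*d = -7 + d²)
c = 252 (c = ((-7 + (-4)²)*7)*4 = ((-7 + 16)*7)*4 = (9*7)*4 = 63*4 = 252)
r = -79/2 (r = (6*(-12) - 7)/2 = (-72 - 7)/2 = (½)*(-79) = -79/2 ≈ -39.500)
c + r = 252 - 79/2 = 425/2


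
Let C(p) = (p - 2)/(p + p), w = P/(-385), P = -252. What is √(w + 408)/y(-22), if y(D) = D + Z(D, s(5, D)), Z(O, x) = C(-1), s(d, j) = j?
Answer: -4*√309045/2255 ≈ -0.98611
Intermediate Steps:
w = 36/55 (w = -252/(-385) = -252*(-1/385) = 36/55 ≈ 0.65455)
C(p) = (-2 + p)/(2*p) (C(p) = (-2 + p)/((2*p)) = (-2 + p)*(1/(2*p)) = (-2 + p)/(2*p))
Z(O, x) = 3/2 (Z(O, x) = (½)*(-2 - 1)/(-1) = (½)*(-1)*(-3) = 3/2)
y(D) = 3/2 + D (y(D) = D + 3/2 = 3/2 + D)
√(w + 408)/y(-22) = √(36/55 + 408)/(3/2 - 22) = √(22476/55)/(-41/2) = (2*√309045/55)*(-2/41) = -4*√309045/2255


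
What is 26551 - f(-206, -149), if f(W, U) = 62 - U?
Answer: 26340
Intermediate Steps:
26551 - f(-206, -149) = 26551 - (62 - 1*(-149)) = 26551 - (62 + 149) = 26551 - 1*211 = 26551 - 211 = 26340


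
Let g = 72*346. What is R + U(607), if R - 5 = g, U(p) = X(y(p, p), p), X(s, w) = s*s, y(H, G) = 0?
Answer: 24917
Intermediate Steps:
X(s, w) = s²
U(p) = 0 (U(p) = 0² = 0)
g = 24912
R = 24917 (R = 5 + 24912 = 24917)
R + U(607) = 24917 + 0 = 24917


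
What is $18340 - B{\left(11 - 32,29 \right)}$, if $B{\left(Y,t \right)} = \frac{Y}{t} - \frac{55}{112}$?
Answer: $\frac{59572267}{3248} \approx 18341.0$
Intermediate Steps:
$B{\left(Y,t \right)} = - \frac{55}{112} + \frac{Y}{t}$ ($B{\left(Y,t \right)} = \frac{Y}{t} - \frac{55}{112} = - \frac{55}{112} + \frac{Y}{t}$)
$18340 - B{\left(11 - 32,29 \right)} = 18340 - \left(- \frac{55}{112} + \frac{11 - 32}{29}\right) = 18340 - \left(- \frac{55}{112} - \frac{21}{29}\right) = 18340 - - \frac{3947}{3248} = 18340 + \frac{3947}{3248} = \frac{59572267}{3248}$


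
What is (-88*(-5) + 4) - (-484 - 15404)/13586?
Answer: 3024036/6793 ≈ 445.17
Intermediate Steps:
(-88*(-5) + 4) - (-484 - 15404)/13586 = (440 + 4) - (-15888)/13586 = 444 - 1*(-7944/6793) = 444 + 7944/6793 = 3024036/6793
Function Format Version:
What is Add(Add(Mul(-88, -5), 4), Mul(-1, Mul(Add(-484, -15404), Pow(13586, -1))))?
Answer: Rational(3024036, 6793) ≈ 445.17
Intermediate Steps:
Add(Add(Mul(-88, -5), 4), Mul(-1, Mul(Add(-484, -15404), Pow(13586, -1)))) = Add(Add(440, 4), Mul(-1, Mul(-15888, Rational(1, 13586)))) = Add(444, Mul(-1, Rational(-7944, 6793))) = Add(444, Rational(7944, 6793)) = Rational(3024036, 6793)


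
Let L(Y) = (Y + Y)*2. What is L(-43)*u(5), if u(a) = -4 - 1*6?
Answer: 1720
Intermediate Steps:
u(a) = -10 (u(a) = -4 - 6 = -10)
L(Y) = 4*Y (L(Y) = (2*Y)*2 = 4*Y)
L(-43)*u(5) = (4*(-43))*(-10) = -172*(-10) = 1720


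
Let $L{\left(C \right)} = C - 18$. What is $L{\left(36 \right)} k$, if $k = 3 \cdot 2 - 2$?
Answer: $72$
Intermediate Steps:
$L{\left(C \right)} = -18 + C$ ($L{\left(C \right)} = C - 18 = -18 + C$)
$k = 4$ ($k = 6 - 2 = 4$)
$L{\left(36 \right)} k = \left(-18 + 36\right) 4 = 18 \cdot 4 = 72$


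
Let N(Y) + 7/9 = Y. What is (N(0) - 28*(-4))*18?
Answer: 2002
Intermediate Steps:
N(Y) = -7/9 + Y
(N(0) - 28*(-4))*18 = ((-7/9 + 0) - 28*(-4))*18 = (-7/9 + 112)*18 = (1001/9)*18 = 2002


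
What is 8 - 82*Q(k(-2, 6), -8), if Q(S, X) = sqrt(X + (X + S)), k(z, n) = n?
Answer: 8 - 82*I*sqrt(10) ≈ 8.0 - 259.31*I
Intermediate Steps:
Q(S, X) = sqrt(S + 2*X) (Q(S, X) = sqrt(X + (S + X)) = sqrt(S + 2*X))
8 - 82*Q(k(-2, 6), -8) = 8 - 82*sqrt(6 + 2*(-8)) = 8 - 82*sqrt(6 - 16) = 8 - 82*I*sqrt(10)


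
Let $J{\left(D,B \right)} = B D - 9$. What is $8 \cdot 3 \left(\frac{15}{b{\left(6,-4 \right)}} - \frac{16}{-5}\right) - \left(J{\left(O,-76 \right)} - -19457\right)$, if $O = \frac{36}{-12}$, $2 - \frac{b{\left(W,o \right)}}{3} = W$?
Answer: $- \frac{98146}{5} \approx -19629.0$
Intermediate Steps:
$b{\left(W,o \right)} = 6 - 3 W$
$O = -3$ ($O = 36 \left(- \frac{1}{12}\right) = -3$)
$J{\left(D,B \right)} = -9 + B D$
$8 \cdot 3 \left(\frac{15}{b{\left(6,-4 \right)}} - \frac{16}{-5}\right) - \left(J{\left(O,-76 \right)} - -19457\right) = 8 \cdot 3 \left(\frac{15}{6 - 18} - \frac{16}{-5}\right) - \left(\left(-9 - -228\right) - -19457\right) = 24 \left(\frac{15}{6 - 18} - - \frac{16}{5}\right) - \left(\left(-9 + 228\right) + 19457\right) = 24 \left(\frac{15}{-12} + \frac{16}{5}\right) - \left(219 + 19457\right) = 24 \left(15 \left(- \frac{1}{12}\right) + \frac{16}{5}\right) - 19676 = 24 \left(- \frac{5}{4} + \frac{16}{5}\right) - 19676 = 24 \cdot \frac{39}{20} - 19676 = \frac{234}{5} - 19676 = - \frac{98146}{5}$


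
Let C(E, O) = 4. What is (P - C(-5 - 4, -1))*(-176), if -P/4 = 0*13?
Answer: 704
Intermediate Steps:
P = 0 (P = -0*13 = -4*0 = 0)
(P - C(-5 - 4, -1))*(-176) = (0 - 1*4)*(-176) = (0 - 4)*(-176) = -4*(-176) = 704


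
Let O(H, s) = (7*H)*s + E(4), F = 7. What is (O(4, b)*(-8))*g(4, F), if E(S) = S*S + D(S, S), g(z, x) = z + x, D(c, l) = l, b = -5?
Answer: 10560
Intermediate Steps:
g(z, x) = x + z
E(S) = S + S² (E(S) = S*S + S = S² + S = S + S²)
O(H, s) = 20 + 7*H*s (O(H, s) = (7*H)*s + 4*(1 + 4) = 7*H*s + 4*5 = 7*H*s + 20 = 20 + 7*H*s)
(O(4, b)*(-8))*g(4, F) = ((20 + 7*4*(-5))*(-8))*(7 + 4) = ((20 - 140)*(-8))*11 = -120*(-8)*11 = 960*11 = 10560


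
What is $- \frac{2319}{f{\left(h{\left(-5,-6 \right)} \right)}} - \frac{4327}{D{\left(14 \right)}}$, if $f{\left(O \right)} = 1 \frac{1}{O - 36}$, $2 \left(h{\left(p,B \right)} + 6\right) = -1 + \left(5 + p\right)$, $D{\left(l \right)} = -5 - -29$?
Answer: $\frac{2361053}{24} \approx 98377.0$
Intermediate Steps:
$D{\left(l \right)} = 24$ ($D{\left(l \right)} = -5 + 29 = 24$)
$h{\left(p,B \right)} = -4 + \frac{p}{2}$ ($h{\left(p,B \right)} = -6 + \frac{-1 + \left(5 + p\right)}{2} = -6 + \frac{4 + p}{2} = -6 + \left(2 + \frac{p}{2}\right) = -4 + \frac{p}{2}$)
$f{\left(O \right)} = \frac{1}{-36 + O}$ ($f{\left(O \right)} = 1 \frac{1}{O - 36} = 1 \frac{1}{-36 + O} = \frac{1}{-36 + O}$)
$- \frac{2319}{f{\left(h{\left(-5,-6 \right)} \right)}} - \frac{4327}{D{\left(14 \right)}} = - \frac{2319}{\frac{1}{-36 + \left(-4 + \frac{1}{2} \left(-5\right)\right)}} - \frac{4327}{24} = - \frac{2319}{\frac{1}{-36 - \frac{13}{2}}} - \frac{4327}{24} = - \frac{2319}{\frac{1}{- \frac{85}{2}}} - \frac{4327}{24} = - \frac{2319}{- \frac{2}{85}} - \frac{4327}{24} = \left(-2319\right) \left(- \frac{85}{2}\right) - \frac{4327}{24} = \frac{197115}{2} - \frac{4327}{24} = \frac{2361053}{24}$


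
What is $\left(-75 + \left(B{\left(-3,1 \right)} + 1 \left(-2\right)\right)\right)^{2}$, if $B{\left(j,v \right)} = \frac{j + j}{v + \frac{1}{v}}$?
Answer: $6400$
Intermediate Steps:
$B{\left(j,v \right)} = \frac{2 j}{v + \frac{1}{v}}$
$\left(-75 + \left(B{\left(-3,1 \right)} + 1 \left(-2\right)\right)\right)^{2} = \left(-75 + \left(2 \left(-3\right) 1 \frac{1}{1 + 1^{2}} + 1 \left(-2\right)\right)\right)^{2} = \left(-75 + \left(2 \left(-3\right) 1 \frac{1}{1 + 1} - 2\right)\right)^{2} = \left(-75 + \left(2 \left(-3\right) 1 \cdot \frac{1}{2} - 2\right)\right)^{2} = \left(-75 - 5\right)^{2} = \left(-80\right)^{2} = 6400$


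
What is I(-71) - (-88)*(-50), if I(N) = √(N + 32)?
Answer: -4400 + I*√39 ≈ -4400.0 + 6.245*I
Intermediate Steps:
I(N) = √(32 + N)
I(-71) - (-88)*(-50) = √(32 - 71) - (-88)*(-50) = √(-39) - 1*4400 = I*√39 - 4400 = -4400 + I*√39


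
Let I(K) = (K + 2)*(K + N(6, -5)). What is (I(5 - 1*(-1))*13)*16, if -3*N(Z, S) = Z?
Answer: 6656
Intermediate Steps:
N(Z, S) = -Z/3
I(K) = (-2 + K)*(2 + K) (I(K) = (K + 2)*(K - ⅓*6) = (2 + K)*(K - 2) = (2 + K)*(-2 + K) = (-2 + K)*(2 + K))
(I(5 - 1*(-1))*13)*16 = ((-4 + (5 - 1*(-1))²)*13)*16 = ((-4 + (5 + 1)²)*13)*16 = ((-4 + 6²)*13)*16 = ((-4 + 36)*13)*16 = (32*13)*16 = 416*16 = 6656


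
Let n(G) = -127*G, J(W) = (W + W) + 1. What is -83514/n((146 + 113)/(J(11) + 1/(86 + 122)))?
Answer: 199807245/3420872 ≈ 58.408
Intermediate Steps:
J(W) = 1 + 2*W (J(W) = 2*W + 1 = 1 + 2*W)
-83514/n((146 + 113)/(J(11) + 1/(86 + 122))) = -83514*(-((1 + 2*11) + 1/(86 + 122))/(127*(146 + 113))) = -83514/((-32893/((1 + 22) + 1/208))) = -83514/((-32893/(23 + 1/208))) = -83514/((-32893/4785/208)) = -83514/((-32893*208/4785)) = -83514/((-127*53872/4785)) = -83514/(-6841744/4785) = -83514*(-4785/6841744) = 199807245/3420872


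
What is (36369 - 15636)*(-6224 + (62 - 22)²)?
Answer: -95869392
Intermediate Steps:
(36369 - 15636)*(-6224 + (62 - 22)²) = 20733*(-6224 + 40²) = 20733*(-6224 + 1600) = 20733*(-4624) = -95869392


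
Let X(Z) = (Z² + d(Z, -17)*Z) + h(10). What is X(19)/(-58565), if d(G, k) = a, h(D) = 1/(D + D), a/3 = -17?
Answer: 12159/1171300 ≈ 0.010381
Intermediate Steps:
a = -51 (a = 3*(-17) = -51)
h(D) = 1/(2*D)
d(G, k) = -51
X(Z) = 1/20 + Z² - 51*Z (X(Z) = (Z² - 51*Z) + (½)/10 = (Z² - 51*Z) + (½)*(⅒) = (Z² - 51*Z) + 1/20 = 1/20 + Z² - 51*Z)
X(19)/(-58565) = (1/20 + 19² - 51*19)/(-58565) = (1/20 + 361 - 969)*(-1/58565) = -12159/20*(-1/58565) = 12159/1171300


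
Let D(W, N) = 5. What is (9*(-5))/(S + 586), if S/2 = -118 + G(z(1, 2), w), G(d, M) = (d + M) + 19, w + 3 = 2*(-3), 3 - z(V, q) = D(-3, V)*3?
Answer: -45/346 ≈ -0.13006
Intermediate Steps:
z(V, q) = -12 (z(V, q) = 3 - 5*3 = 3 - 1*15 = 3 - 15 = -12)
w = -9 (w = -3 + 2*(-3) = -3 - 6 = -9)
G(d, M) = 19 + M + d (G(d, M) = (M + d) + 19 = 19 + M + d)
S = -240 (S = 2*(-118 + (19 - 9 - 12)) = 2*(-118 - 2) = 2*(-120) = -240)
(9*(-5))/(S + 586) = (9*(-5))/(-240 + 586) = -45/346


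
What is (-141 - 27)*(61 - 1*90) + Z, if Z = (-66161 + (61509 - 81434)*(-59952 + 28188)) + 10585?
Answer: 632846996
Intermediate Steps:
Z = 632842124 (Z = (-66161 - 19925*(-31764)) + 10585 = (-66161 + 632897700) + 10585 = 632831539 + 10585 = 632842124)
(-141 - 27)*(61 - 1*90) + Z = (-141 - 27)*(61 - 1*90) + 632842124 = -168*(61 - 90) + 632842124 = -168*(-29) + 632842124 = 4872 + 632842124 = 632846996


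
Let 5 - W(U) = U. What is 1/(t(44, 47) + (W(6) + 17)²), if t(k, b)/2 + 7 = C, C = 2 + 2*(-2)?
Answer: 1/238 ≈ 0.0042017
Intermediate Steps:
W(U) = 5 - U
C = -2 (C = 2 - 4 = -2)
t(k, b) = -18 (t(k, b) = -14 + 2*(-2) = -14 - 4 = -18)
1/(t(44, 47) + (W(6) + 17)²) = 1/(-18 + ((5 - 1*6) + 17)²) = 1/(-18 + ((5 - 6) + 17)²) = 1/(-18 + (-1 + 17)²) = 1/(-18 + 16²) = 1/(-18 + 256) = 1/238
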